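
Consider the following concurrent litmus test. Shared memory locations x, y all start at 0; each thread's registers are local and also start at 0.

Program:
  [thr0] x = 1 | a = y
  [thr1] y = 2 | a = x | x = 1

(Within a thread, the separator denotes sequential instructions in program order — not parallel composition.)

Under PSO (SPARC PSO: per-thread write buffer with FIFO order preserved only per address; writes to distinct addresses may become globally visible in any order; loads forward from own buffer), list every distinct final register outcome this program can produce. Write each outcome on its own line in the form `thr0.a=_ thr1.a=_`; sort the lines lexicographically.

outcome vector order: (thr0.a,thr1.a)
|PSO outcomes| = 4

thr0.a=0 thr1.a=0
thr0.a=0 thr1.a=1
thr0.a=2 thr1.a=0
thr0.a=2 thr1.a=1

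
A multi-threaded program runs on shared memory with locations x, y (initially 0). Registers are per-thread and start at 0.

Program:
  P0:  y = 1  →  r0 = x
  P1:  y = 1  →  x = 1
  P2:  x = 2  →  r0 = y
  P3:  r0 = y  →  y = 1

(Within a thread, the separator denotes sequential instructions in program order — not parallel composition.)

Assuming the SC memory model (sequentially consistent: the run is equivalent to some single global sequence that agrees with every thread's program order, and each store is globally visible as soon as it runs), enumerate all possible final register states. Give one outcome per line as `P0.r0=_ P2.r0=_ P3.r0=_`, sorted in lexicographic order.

outcome vector order: (P0.r0,P2.r0,P3.r0)
|SC outcomes| = 10

P0.r0=0 P2.r0=1 P3.r0=0
P0.r0=0 P2.r0=1 P3.r0=1
P0.r0=1 P2.r0=0 P3.r0=0
P0.r0=1 P2.r0=0 P3.r0=1
P0.r0=1 P2.r0=1 P3.r0=0
P0.r0=1 P2.r0=1 P3.r0=1
P0.r0=2 P2.r0=0 P3.r0=0
P0.r0=2 P2.r0=0 P3.r0=1
P0.r0=2 P2.r0=1 P3.r0=0
P0.r0=2 P2.r0=1 P3.r0=1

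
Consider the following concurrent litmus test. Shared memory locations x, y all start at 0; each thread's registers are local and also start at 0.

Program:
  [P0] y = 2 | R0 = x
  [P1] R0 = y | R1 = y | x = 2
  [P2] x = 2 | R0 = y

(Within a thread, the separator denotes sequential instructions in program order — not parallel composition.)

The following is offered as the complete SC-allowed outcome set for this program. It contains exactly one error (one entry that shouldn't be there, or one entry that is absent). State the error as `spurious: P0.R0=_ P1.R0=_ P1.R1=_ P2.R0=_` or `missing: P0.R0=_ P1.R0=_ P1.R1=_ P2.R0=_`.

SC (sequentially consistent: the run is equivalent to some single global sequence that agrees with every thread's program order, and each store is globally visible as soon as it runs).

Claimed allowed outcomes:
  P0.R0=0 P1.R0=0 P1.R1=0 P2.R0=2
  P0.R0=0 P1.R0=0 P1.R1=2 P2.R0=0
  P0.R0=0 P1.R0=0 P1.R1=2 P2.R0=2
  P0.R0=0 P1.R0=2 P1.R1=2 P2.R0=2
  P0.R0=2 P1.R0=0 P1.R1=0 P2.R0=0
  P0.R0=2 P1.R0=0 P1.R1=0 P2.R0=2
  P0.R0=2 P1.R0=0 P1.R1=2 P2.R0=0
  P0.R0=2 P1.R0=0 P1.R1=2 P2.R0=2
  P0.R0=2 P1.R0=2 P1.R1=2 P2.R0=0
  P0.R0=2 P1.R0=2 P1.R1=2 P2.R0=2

outcome vector order: (P0.R0,P1.R0,P1.R1,P2.R0)
SC (9): 0002, 0022, 0222, 2000, 2002, 2020, 2022, 2220, 2222
claimed∖SC = {0020}

spurious: P0.R0=0 P1.R0=0 P1.R1=2 P2.R0=0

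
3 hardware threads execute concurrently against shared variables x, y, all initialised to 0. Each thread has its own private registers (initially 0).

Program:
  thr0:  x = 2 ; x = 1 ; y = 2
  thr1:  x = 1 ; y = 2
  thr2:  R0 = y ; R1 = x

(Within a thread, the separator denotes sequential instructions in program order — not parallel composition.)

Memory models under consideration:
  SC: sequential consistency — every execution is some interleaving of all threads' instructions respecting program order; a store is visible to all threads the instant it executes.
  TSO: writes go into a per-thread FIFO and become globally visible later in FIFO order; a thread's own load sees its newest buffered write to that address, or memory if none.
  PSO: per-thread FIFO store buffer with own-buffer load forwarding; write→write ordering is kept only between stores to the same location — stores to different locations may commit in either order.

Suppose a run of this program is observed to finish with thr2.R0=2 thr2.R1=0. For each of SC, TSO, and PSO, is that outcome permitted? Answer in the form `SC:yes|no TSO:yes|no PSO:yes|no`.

SC:no TSO:no PSO:yes

outcome vector order: (thr2.R0,thr2.R1)
SC: 5 outcomes — {00, 01, 02, 21, 22}
TSO: 5 outcomes — {00, 01, 02, 21, 22}
PSO: 6 outcomes — {00, 01, 02, 20, 21, 22}
target 20 ∈ {PSO}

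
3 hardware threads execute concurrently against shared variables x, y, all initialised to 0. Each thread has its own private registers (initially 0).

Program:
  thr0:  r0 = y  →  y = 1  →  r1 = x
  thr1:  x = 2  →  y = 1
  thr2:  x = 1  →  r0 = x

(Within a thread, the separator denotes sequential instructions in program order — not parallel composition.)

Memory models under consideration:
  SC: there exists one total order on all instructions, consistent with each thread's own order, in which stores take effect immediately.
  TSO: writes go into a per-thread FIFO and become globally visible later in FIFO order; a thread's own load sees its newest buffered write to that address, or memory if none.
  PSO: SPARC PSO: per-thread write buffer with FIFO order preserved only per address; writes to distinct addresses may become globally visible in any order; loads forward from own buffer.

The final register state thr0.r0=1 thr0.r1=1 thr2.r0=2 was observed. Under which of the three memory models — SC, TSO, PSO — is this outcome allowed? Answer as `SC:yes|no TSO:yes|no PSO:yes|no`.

SC:no TSO:no PSO:yes

outcome vector order: (thr0.r0,thr0.r1,thr2.r0)
SC (9): (0,0,1), (0,0,2), (0,1,1), (0,1,2), (0,2,1), (0,2,2), (1,1,1), (1,2,1), (1,2,2)
TSO (9): (0,0,1), (0,0,2), (0,1,1), (0,1,2), (0,2,1), (0,2,2), (1,1,1), (1,2,1), (1,2,2)
PSO (12): (0,0,1), (0,0,2), (0,1,1), (0,1,2), (0,2,1), (0,2,2), (1,0,1), (1,0,2), (1,1,1), (1,1,2), (1,2,1), (1,2,2)
target (1,1,2) ∈ {PSO}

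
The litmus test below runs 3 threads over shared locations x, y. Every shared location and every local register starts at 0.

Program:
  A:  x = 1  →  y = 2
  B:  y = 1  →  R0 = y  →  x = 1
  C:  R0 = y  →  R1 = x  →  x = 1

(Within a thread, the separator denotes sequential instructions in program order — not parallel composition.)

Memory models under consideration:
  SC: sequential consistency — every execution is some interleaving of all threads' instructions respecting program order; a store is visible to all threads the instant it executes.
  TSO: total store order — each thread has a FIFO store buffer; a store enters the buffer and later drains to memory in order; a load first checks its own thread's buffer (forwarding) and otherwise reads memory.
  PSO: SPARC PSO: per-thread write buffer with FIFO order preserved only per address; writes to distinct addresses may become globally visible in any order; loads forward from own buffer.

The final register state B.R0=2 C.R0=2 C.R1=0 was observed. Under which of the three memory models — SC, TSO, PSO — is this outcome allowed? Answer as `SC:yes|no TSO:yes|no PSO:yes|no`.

outcome vector order: (B.R0,C.R0,C.R1)
under SC → <1 0 0> <1 0 1> <1 1 0> <1 1 1> <1 2 1> <2 0 0> <2 0 1> <2 1 0> <2 1 1> <2 2 1>
under TSO → <1 0 0> <1 0 1> <1 1 0> <1 1 1> <1 2 1> <2 0 0> <2 0 1> <2 1 0> <2 1 1> <2 2 1>
under PSO → <1 0 0> <1 0 1> <1 1 0> <1 1 1> <1 2 0> <1 2 1> <2 0 0> <2 0 1> <2 1 0> <2 1 1> <2 2 0> <2 2 1>
target <2 2 0> ∈ {PSO}

SC:no TSO:no PSO:yes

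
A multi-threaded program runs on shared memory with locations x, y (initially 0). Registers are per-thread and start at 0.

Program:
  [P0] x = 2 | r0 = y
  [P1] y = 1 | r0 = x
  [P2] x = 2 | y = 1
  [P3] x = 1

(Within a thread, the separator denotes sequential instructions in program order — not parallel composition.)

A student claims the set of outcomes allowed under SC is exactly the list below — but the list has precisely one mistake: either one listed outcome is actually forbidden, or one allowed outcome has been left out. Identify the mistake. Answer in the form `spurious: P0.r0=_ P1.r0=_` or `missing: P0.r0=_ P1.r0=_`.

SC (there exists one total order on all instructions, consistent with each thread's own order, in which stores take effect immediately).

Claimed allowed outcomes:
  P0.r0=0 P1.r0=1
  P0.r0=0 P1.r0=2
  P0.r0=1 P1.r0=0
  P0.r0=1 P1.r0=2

missing: P0.r0=1 P1.r0=1

outcome vector order: (P0.r0,P1.r0)
SC (5): 01 02 10 11 12
SC∖claimed = {11}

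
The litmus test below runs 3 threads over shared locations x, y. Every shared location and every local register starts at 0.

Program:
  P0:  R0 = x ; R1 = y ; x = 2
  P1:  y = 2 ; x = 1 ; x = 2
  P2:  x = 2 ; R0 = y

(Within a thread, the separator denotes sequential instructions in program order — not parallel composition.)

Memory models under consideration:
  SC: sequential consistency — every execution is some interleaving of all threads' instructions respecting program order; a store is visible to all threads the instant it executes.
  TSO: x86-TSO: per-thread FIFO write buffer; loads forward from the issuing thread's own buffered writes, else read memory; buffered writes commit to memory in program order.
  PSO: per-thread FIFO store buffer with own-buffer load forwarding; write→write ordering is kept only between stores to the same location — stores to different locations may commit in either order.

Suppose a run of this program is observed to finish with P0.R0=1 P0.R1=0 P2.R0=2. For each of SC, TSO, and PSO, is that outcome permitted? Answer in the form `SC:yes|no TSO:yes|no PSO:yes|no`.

outcome vector order: (P0.R0,P0.R1,P2.R0)
[SC] allowed = {<0 0 0>; <0 0 2>; <0 2 0>; <0 2 2>; <1 2 0>; <1 2 2>; <2 0 0>; <2 0 2>; <2 2 0>; <2 2 2>}
[TSO] allowed = {<0 0 0>; <0 0 2>; <0 2 0>; <0 2 2>; <1 2 0>; <1 2 2>; <2 0 0>; <2 0 2>; <2 2 0>; <2 2 2>}
[PSO] allowed = {<0 0 0>; <0 0 2>; <0 2 0>; <0 2 2>; <1 0 0>; <1 0 2>; <1 2 0>; <1 2 2>; <2 0 0>; <2 0 2>; <2 2 0>; <2 2 2>}
target <1 0 2> ∈ {PSO}

SC:no TSO:no PSO:yes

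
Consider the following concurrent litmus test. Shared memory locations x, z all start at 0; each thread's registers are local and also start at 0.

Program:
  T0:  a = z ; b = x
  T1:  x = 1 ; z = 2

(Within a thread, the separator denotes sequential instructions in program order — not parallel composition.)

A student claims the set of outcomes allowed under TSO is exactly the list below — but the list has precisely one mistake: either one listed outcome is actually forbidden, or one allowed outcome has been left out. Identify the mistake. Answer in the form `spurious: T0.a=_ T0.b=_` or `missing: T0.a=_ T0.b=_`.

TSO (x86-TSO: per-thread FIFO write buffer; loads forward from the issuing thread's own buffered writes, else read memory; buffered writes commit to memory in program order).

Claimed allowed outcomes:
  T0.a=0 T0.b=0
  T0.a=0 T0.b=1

missing: T0.a=2 T0.b=1

outcome vector order: (T0.a,T0.b)
TSO (3): <0 0> <0 1> <2 1>
TSO∖claimed = {<2 1>}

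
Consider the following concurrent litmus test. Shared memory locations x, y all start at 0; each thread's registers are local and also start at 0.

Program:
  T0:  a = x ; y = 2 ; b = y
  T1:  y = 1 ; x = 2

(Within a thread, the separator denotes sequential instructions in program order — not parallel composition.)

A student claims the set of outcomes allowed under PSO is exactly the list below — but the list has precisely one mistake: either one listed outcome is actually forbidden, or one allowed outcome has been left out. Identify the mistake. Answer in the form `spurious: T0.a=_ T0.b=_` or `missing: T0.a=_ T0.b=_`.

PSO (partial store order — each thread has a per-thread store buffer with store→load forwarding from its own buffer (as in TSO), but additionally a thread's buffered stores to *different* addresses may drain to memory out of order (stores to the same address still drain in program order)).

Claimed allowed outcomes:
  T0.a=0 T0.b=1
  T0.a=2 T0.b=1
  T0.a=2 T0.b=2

outcome vector order: (T0.a,T0.b)
under PSO → (0,1), (0,2), (2,1), (2,2)
PSO∖claimed = {(0,2)}

missing: T0.a=0 T0.b=2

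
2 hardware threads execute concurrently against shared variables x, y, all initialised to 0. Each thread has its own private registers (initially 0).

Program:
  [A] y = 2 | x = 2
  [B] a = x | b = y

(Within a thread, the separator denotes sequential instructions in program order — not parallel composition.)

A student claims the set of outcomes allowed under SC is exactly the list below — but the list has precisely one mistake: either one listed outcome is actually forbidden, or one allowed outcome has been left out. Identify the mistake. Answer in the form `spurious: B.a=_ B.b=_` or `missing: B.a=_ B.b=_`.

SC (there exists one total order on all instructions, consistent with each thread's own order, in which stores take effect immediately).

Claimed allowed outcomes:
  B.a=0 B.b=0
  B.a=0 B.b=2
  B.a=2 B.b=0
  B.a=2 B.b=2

outcome vector order: (B.a,B.b)
SC (3): 00 02 22
claimed∖SC = {20}

spurious: B.a=2 B.b=0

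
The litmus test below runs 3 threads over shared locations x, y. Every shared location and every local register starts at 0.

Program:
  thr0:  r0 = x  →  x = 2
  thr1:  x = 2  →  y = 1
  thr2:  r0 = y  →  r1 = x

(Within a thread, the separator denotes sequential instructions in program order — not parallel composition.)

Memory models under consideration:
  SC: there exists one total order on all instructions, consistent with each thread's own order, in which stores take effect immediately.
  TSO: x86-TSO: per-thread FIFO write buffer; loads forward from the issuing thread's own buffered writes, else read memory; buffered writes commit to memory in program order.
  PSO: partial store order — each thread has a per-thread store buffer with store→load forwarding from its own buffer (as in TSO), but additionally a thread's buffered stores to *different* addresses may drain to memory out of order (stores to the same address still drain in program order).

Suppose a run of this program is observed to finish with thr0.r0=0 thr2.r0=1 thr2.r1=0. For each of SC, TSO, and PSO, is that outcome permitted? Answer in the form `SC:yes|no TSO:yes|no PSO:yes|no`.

outcome vector order: (thr0.r0,thr2.r0,thr2.r1)
SC (6): 000; 002; 012; 200; 202; 212
TSO (6): 000; 002; 012; 200; 202; 212
PSO (8): 000; 002; 010; 012; 200; 202; 210; 212
target 010 ∈ {PSO}

SC:no TSO:no PSO:yes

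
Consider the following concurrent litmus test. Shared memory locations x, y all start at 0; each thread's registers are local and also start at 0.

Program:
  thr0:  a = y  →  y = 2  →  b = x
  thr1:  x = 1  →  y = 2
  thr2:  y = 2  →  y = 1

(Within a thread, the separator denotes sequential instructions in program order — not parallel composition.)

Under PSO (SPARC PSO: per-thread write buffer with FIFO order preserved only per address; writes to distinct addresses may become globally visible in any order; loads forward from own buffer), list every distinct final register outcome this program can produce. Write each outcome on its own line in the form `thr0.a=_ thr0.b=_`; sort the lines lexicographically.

outcome vector order: (thr0.a,thr0.b)
|PSO outcomes| = 6

thr0.a=0 thr0.b=0
thr0.a=0 thr0.b=1
thr0.a=1 thr0.b=0
thr0.a=1 thr0.b=1
thr0.a=2 thr0.b=0
thr0.a=2 thr0.b=1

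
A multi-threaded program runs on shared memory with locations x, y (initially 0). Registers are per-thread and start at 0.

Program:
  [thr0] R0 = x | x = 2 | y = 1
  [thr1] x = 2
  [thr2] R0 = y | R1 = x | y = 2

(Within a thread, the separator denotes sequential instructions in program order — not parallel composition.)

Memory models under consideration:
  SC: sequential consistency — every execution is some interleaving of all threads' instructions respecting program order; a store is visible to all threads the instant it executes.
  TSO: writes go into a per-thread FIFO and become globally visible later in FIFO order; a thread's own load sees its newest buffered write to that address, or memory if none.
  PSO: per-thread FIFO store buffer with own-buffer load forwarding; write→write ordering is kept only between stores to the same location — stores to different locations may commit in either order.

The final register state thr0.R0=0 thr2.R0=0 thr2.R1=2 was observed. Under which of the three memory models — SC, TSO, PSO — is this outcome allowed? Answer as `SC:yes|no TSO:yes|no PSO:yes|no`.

outcome vector order: (thr0.R0,thr2.R0,thr2.R1)
under SC → (0,0,0), (0,0,2), (0,1,2), (2,0,0), (2,0,2), (2,1,2)
under TSO → (0,0,0), (0,0,2), (0,1,2), (2,0,0), (2,0,2), (2,1,2)
under PSO → (0,0,0), (0,0,2), (0,1,0), (0,1,2), (2,0,0), (2,0,2), (2,1,2)
target (0,0,2) ∈ {SC,TSO,PSO}

SC:yes TSO:yes PSO:yes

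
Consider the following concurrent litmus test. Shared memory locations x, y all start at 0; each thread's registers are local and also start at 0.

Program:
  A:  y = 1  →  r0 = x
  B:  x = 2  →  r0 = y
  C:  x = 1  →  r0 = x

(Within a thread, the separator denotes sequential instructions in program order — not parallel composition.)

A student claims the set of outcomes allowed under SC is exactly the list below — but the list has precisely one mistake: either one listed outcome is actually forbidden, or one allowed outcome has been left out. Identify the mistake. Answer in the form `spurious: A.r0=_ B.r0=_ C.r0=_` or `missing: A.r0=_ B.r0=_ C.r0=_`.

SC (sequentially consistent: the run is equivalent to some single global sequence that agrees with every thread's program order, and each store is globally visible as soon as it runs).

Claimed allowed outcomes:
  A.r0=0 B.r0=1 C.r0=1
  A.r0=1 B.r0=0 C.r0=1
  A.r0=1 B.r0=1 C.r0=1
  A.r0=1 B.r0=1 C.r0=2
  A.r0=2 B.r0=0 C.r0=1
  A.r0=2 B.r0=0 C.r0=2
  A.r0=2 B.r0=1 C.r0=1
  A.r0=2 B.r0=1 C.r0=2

outcome vector order: (A.r0,B.r0,C.r0)
under SC → (0,1,1); (0,1,2); (1,0,1); (1,1,1); (1,1,2); (2,0,1); (2,0,2); (2,1,1); (2,1,2)
SC∖claimed = {(0,1,2)}

missing: A.r0=0 B.r0=1 C.r0=2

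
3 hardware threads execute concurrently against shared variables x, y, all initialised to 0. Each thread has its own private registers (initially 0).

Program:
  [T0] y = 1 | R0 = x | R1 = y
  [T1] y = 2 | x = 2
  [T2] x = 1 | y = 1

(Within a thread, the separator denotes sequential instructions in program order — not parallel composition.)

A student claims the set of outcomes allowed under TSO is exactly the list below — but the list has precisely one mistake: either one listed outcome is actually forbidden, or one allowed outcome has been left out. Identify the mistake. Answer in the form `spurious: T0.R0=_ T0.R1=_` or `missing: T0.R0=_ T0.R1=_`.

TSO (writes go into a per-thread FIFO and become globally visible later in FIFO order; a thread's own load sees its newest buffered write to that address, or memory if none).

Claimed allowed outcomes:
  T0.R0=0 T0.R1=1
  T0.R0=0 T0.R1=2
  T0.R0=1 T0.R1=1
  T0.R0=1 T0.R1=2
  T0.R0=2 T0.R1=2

outcome vector order: (T0.R0,T0.R1)
TSO (6): <0 1>; <0 2>; <1 1>; <1 2>; <2 1>; <2 2>
TSO∖claimed = {<2 1>}

missing: T0.R0=2 T0.R1=1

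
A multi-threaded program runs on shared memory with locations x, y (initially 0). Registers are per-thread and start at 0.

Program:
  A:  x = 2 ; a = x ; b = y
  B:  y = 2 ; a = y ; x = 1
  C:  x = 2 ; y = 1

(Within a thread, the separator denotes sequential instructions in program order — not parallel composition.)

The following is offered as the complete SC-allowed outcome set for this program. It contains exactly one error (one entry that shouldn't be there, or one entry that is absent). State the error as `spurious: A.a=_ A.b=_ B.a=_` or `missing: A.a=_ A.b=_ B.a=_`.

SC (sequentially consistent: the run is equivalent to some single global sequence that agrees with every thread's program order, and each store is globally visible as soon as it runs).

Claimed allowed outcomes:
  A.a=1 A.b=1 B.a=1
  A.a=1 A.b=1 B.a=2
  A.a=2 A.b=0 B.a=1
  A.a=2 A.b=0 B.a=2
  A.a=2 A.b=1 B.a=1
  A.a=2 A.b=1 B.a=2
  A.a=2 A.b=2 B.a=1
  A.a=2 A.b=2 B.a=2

missing: A.a=1 A.b=2 B.a=2

outcome vector order: (A.a,A.b,B.a)
SC (9): 111; 112; 122; 201; 202; 211; 212; 221; 222
SC∖claimed = {122}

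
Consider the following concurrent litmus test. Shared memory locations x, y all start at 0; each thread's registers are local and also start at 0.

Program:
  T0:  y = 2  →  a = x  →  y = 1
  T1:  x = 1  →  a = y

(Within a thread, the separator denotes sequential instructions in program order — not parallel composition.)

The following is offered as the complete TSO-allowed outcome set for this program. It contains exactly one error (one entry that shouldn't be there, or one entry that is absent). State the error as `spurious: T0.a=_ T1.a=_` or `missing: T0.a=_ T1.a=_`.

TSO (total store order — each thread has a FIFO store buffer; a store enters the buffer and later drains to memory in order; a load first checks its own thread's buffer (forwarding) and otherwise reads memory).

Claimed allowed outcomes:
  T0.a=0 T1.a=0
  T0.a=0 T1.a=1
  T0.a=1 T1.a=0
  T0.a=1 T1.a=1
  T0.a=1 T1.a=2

missing: T0.a=0 T1.a=2

outcome vector order: (T0.a,T1.a)
TSO (6): 0/0, 0/1, 0/2, 1/0, 1/1, 1/2
TSO∖claimed = {0/2}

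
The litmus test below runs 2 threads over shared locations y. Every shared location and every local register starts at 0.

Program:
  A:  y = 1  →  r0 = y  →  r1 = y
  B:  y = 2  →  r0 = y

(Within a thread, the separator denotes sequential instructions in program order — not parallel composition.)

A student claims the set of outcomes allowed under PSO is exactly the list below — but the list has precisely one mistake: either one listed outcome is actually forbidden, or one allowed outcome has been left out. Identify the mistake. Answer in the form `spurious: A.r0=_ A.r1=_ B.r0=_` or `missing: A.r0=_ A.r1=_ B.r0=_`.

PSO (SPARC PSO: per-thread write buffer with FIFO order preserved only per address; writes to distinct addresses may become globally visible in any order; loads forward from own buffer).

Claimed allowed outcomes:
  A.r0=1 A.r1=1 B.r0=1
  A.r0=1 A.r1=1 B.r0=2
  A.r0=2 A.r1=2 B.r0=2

missing: A.r0=1 A.r1=2 B.r0=2

outcome vector order: (A.r0,A.r1,B.r0)
PSO (4): (1,1,1), (1,1,2), (1,2,2), (2,2,2)
PSO∖claimed = {(1,2,2)}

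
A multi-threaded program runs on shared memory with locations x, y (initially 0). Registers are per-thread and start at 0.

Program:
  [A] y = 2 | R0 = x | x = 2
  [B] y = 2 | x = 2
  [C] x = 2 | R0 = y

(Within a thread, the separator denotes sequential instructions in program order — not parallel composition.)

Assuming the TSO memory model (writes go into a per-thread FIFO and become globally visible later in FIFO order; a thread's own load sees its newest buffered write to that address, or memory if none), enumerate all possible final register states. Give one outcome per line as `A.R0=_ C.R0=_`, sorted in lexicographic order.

A.R0=0 C.R0=0
A.R0=0 C.R0=2
A.R0=2 C.R0=0
A.R0=2 C.R0=2

outcome vector order: (A.R0,C.R0)
|TSO outcomes| = 4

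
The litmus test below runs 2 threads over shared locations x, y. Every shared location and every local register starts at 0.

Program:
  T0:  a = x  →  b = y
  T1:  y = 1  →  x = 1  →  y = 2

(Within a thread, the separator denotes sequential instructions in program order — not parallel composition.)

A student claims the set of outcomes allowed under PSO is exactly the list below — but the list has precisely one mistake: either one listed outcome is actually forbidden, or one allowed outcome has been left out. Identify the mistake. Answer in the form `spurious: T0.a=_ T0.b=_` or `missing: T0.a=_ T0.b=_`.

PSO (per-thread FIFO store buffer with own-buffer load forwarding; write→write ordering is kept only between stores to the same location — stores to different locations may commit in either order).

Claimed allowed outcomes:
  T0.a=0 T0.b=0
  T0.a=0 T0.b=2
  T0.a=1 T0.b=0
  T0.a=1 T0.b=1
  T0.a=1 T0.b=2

outcome vector order: (T0.a,T0.b)
[PSO] allowed = {(0,0), (0,1), (0,2), (1,0), (1,1), (1,2)}
PSO∖claimed = {(0,1)}

missing: T0.a=0 T0.b=1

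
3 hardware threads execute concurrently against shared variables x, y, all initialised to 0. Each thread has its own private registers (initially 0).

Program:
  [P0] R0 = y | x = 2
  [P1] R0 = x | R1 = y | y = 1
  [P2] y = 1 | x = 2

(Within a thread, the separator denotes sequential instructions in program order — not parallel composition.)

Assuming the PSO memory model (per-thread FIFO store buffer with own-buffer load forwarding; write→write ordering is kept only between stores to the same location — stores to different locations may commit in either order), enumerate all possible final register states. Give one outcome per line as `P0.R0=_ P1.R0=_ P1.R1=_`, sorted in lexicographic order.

P0.R0=0 P1.R0=0 P1.R1=0
P0.R0=0 P1.R0=0 P1.R1=1
P0.R0=0 P1.R0=2 P1.R1=0
P0.R0=0 P1.R0=2 P1.R1=1
P0.R0=1 P1.R0=0 P1.R1=0
P0.R0=1 P1.R0=0 P1.R1=1
P0.R0=1 P1.R0=2 P1.R1=0
P0.R0=1 P1.R0=2 P1.R1=1

outcome vector order: (P0.R0,P1.R0,P1.R1)
|PSO outcomes| = 8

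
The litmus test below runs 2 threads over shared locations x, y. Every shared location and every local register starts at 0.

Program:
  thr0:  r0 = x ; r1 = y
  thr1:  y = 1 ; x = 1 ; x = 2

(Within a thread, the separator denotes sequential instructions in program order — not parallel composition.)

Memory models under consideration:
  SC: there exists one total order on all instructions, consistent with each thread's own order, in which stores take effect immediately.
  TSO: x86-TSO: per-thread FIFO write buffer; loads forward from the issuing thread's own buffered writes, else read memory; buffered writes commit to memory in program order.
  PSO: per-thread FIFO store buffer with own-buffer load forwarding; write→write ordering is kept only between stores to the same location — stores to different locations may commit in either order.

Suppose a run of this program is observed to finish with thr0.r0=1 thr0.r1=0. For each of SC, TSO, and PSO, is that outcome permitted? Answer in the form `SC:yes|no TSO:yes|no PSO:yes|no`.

SC:no TSO:no PSO:yes

outcome vector order: (thr0.r0,thr0.r1)
SC: 4 outcomes — {<0 0>; <0 1>; <1 1>; <2 1>}
TSO: 4 outcomes — {<0 0>; <0 1>; <1 1>; <2 1>}
PSO: 6 outcomes — {<0 0>; <0 1>; <1 0>; <1 1>; <2 0>; <2 1>}
target <1 0> ∈ {PSO}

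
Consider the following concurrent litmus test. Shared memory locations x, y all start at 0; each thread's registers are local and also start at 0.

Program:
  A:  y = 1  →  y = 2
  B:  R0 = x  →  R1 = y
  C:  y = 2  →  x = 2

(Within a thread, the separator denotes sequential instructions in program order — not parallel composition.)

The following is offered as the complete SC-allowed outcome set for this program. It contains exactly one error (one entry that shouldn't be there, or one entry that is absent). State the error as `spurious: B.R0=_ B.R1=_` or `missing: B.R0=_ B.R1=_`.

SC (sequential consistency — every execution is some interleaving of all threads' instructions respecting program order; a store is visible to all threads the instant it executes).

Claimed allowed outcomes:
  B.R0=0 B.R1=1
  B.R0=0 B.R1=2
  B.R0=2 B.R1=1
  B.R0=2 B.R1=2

outcome vector order: (B.R0,B.R1)
under SC → 00, 01, 02, 21, 22
SC∖claimed = {00}

missing: B.R0=0 B.R1=0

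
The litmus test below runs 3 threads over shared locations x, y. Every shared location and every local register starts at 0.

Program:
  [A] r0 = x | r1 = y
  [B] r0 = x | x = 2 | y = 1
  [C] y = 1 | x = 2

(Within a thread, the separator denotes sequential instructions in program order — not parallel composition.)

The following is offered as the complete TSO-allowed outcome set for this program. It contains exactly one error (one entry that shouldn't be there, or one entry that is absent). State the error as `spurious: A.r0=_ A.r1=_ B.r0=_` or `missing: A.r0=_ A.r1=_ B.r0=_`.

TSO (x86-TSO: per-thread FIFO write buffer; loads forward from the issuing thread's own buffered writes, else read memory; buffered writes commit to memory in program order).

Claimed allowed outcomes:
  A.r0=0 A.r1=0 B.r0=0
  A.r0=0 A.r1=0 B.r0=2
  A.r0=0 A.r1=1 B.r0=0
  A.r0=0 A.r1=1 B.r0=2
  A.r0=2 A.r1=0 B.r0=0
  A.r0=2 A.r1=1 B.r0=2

missing: A.r0=2 A.r1=1 B.r0=0

outcome vector order: (A.r0,A.r1,B.r0)
under TSO → <0 0 0> <0 0 2> <0 1 0> <0 1 2> <2 0 0> <2 1 0> <2 1 2>
TSO∖claimed = {<2 1 0>}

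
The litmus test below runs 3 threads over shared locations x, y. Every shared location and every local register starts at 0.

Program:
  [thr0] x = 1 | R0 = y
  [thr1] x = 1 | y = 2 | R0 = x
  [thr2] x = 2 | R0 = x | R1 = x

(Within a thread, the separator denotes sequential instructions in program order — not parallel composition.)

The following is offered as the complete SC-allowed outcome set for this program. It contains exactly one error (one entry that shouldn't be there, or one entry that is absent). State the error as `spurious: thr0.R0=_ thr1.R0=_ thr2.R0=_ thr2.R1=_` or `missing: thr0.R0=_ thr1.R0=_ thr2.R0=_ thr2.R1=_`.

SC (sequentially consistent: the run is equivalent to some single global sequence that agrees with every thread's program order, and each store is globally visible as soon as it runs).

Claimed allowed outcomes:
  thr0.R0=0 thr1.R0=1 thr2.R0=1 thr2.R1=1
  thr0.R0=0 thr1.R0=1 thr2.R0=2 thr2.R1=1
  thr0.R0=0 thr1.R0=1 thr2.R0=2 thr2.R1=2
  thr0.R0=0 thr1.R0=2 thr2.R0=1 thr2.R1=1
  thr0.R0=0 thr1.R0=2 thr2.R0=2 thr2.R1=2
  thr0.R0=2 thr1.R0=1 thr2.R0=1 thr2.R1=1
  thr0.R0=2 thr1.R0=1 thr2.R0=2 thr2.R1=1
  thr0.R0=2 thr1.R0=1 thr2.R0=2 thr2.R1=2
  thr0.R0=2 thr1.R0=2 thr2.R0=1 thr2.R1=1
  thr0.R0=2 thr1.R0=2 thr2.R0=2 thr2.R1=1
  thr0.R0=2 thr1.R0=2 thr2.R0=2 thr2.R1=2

spurious: thr0.R0=0 thr1.R0=2 thr2.R0=1 thr2.R1=1

outcome vector order: (thr0.R0,thr1.R0,thr2.R0,thr2.R1)
SC (10): (0,1,1,1) (0,1,2,1) (0,1,2,2) (0,2,2,2) (2,1,1,1) (2,1,2,1) (2,1,2,2) (2,2,1,1) (2,2,2,1) (2,2,2,2)
claimed∖SC = {(0,2,1,1)}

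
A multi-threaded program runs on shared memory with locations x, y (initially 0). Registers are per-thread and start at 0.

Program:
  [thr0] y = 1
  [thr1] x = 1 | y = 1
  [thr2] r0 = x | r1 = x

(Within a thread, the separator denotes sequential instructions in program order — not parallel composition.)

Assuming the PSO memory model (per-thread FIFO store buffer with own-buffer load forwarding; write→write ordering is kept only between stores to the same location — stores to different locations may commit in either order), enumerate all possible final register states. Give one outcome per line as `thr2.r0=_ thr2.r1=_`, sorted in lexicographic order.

thr2.r0=0 thr2.r1=0
thr2.r0=0 thr2.r1=1
thr2.r0=1 thr2.r1=1

outcome vector order: (thr2.r0,thr2.r1)
|PSO outcomes| = 3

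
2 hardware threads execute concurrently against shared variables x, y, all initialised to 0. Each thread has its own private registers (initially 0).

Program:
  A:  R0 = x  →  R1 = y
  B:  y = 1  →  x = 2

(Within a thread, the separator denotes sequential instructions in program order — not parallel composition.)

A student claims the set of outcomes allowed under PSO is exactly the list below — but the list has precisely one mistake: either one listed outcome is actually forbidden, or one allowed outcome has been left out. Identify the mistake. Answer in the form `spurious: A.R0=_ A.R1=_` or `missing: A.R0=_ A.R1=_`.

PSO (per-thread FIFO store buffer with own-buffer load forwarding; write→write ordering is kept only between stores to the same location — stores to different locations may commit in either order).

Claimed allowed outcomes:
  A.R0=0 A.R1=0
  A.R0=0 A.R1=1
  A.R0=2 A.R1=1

outcome vector order: (A.R0,A.R1)
PSO (4): 00, 01, 20, 21
PSO∖claimed = {20}

missing: A.R0=2 A.R1=0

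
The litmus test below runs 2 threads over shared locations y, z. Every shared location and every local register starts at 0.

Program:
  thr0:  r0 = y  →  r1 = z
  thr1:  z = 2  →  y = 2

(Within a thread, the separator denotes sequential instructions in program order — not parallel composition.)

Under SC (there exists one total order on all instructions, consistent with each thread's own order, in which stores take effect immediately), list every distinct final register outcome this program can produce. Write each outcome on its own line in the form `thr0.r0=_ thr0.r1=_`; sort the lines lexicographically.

thr0.r0=0 thr0.r1=0
thr0.r0=0 thr0.r1=2
thr0.r0=2 thr0.r1=2

outcome vector order: (thr0.r0,thr0.r1)
|SC outcomes| = 3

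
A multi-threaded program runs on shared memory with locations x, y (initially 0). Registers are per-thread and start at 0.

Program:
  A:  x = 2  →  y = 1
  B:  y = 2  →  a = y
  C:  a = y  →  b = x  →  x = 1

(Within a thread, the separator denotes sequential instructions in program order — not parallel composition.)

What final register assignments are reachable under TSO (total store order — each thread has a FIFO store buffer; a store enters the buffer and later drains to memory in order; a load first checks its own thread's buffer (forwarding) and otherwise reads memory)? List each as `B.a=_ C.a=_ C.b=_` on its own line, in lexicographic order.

B.a=1 C.a=0 C.b=0
B.a=1 C.a=0 C.b=2
B.a=1 C.a=1 C.b=2
B.a=1 C.a=2 C.b=0
B.a=1 C.a=2 C.b=2
B.a=2 C.a=0 C.b=0
B.a=2 C.a=0 C.b=2
B.a=2 C.a=1 C.b=2
B.a=2 C.a=2 C.b=0
B.a=2 C.a=2 C.b=2

outcome vector order: (B.a,C.a,C.b)
|TSO outcomes| = 10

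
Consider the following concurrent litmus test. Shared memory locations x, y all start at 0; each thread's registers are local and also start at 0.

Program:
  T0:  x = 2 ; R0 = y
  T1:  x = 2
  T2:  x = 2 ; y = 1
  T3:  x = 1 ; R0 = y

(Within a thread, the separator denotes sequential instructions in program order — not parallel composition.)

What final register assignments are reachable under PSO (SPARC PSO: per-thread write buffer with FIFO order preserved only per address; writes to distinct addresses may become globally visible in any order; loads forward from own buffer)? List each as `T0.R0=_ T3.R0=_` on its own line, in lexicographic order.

T0.R0=0 T3.R0=0
T0.R0=0 T3.R0=1
T0.R0=1 T3.R0=0
T0.R0=1 T3.R0=1

outcome vector order: (T0.R0,T3.R0)
|PSO outcomes| = 4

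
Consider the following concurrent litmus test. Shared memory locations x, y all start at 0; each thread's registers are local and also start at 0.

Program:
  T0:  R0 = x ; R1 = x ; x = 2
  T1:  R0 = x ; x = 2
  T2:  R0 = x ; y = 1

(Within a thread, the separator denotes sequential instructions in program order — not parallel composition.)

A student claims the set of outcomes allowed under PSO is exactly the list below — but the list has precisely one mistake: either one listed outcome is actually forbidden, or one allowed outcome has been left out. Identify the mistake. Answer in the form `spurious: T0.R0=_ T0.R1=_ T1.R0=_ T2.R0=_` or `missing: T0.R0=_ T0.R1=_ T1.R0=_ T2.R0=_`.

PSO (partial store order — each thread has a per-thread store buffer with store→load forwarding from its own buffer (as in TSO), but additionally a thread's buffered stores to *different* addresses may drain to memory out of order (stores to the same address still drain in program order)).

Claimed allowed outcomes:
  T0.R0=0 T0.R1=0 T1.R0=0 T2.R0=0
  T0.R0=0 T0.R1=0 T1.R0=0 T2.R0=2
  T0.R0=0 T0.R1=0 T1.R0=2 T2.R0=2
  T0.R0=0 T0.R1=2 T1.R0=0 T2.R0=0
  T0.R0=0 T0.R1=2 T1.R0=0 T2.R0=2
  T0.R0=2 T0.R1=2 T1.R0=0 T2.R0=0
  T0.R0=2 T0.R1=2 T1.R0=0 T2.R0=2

missing: T0.R0=0 T0.R1=0 T1.R0=2 T2.R0=0

outcome vector order: (T0.R0,T0.R1,T1.R0,T2.R0)
under PSO → 0000, 0002, 0020, 0022, 0200, 0202, 2200, 2202
PSO∖claimed = {0020}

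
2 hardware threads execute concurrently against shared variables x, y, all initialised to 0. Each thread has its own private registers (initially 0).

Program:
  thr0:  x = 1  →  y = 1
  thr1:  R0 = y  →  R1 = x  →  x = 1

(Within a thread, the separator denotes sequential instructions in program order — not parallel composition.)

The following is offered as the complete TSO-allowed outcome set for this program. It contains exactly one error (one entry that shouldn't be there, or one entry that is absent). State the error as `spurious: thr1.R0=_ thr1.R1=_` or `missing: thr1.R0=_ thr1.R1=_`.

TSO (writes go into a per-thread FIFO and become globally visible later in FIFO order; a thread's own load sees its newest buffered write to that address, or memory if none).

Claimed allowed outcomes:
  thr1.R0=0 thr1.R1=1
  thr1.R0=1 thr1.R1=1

outcome vector order: (thr1.R0,thr1.R1)
[TSO] allowed = {00, 01, 11}
TSO∖claimed = {00}

missing: thr1.R0=0 thr1.R1=0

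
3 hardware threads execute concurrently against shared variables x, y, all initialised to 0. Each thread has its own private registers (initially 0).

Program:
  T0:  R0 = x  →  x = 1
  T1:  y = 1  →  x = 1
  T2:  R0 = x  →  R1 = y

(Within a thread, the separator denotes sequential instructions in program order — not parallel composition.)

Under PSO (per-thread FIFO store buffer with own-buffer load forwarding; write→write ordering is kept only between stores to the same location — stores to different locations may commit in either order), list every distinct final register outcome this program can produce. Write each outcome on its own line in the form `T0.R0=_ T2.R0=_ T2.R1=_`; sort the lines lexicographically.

outcome vector order: (T0.R0,T2.R0,T2.R1)
|PSO outcomes| = 8

T0.R0=0 T2.R0=0 T2.R1=0
T0.R0=0 T2.R0=0 T2.R1=1
T0.R0=0 T2.R0=1 T2.R1=0
T0.R0=0 T2.R0=1 T2.R1=1
T0.R0=1 T2.R0=0 T2.R1=0
T0.R0=1 T2.R0=0 T2.R1=1
T0.R0=1 T2.R0=1 T2.R1=0
T0.R0=1 T2.R0=1 T2.R1=1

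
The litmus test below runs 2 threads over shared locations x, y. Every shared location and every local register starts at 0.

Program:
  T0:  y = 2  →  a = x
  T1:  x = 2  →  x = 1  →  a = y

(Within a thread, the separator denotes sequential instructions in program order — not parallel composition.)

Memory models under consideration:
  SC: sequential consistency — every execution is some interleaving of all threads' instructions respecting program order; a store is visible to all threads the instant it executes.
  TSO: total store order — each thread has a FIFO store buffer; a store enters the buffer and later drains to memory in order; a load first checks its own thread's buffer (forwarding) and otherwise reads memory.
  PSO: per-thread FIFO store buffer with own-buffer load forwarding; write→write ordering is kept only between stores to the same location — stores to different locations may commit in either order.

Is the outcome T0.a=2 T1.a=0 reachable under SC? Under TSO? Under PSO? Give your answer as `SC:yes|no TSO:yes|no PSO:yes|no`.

SC:no TSO:yes PSO:yes

outcome vector order: (T0.a,T1.a)
[SC] allowed = {02, 10, 12, 22}
[TSO] allowed = {00, 02, 10, 12, 20, 22}
[PSO] allowed = {00, 02, 10, 12, 20, 22}
target 20 ∈ {TSO,PSO}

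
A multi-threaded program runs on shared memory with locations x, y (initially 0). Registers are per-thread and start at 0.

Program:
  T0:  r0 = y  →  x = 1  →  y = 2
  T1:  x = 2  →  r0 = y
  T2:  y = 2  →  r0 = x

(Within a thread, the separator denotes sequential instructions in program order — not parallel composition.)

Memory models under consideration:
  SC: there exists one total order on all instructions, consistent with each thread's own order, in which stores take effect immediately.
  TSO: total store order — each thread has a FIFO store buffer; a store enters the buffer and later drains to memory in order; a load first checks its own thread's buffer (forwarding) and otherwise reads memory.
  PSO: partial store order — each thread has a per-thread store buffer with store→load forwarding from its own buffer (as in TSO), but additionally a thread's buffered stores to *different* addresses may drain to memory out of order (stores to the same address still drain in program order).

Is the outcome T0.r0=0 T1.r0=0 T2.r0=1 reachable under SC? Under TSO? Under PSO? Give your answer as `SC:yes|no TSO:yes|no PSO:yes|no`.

SC:yes TSO:yes PSO:yes

outcome vector order: (T0.r0,T1.r0,T2.r0)
[SC] allowed = {<0 0 1>, <0 0 2>, <0 2 0>, <0 2 1>, <0 2 2>, <2 0 1>, <2 0 2>, <2 2 0>, <2 2 1>, <2 2 2>}
[TSO] allowed = {<0 0 0>, <0 0 1>, <0 0 2>, <0 2 0>, <0 2 1>, <0 2 2>, <2 0 0>, <2 0 1>, <2 0 2>, <2 2 0>, <2 2 1>, <2 2 2>}
[PSO] allowed = {<0 0 0>, <0 0 1>, <0 0 2>, <0 2 0>, <0 2 1>, <0 2 2>, <2 0 0>, <2 0 1>, <2 0 2>, <2 2 0>, <2 2 1>, <2 2 2>}
target <0 0 1> ∈ {SC,TSO,PSO}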